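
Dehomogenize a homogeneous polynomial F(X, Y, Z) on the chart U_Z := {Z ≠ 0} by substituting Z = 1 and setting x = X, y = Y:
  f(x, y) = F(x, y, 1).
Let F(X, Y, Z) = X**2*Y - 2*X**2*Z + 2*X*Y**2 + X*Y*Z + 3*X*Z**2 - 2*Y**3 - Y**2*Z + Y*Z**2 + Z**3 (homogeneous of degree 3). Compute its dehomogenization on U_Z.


f(x, y) = x**2*y - 2*x**2 + 2*x*y**2 + x*y + 3*x - 2*y**3 - y**2 + y + 1

On U_Z we set Z = 1. Each monomial c·X^i·Y^j·Z^k in F becomes c·x^i·y^j·1^k = c·x^i·y^j.
Substituting Z = 1: F(X, Y, 1) = x**2*y - 2*x**2 + 2*x*y**2 + x*y + 3*x - 2*y**3 - y**2 + y + 1.
Note: deg(f) ≤ deg(F) = 3; strict inequality happens when F is divisible by Z (lost terms).


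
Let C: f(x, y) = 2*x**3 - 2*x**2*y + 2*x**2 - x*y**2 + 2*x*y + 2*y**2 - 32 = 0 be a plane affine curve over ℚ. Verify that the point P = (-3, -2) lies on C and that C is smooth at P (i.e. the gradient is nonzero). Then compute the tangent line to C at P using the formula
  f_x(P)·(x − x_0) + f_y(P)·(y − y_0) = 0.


Tangent line at P: 10*x - 44*y - 58 = 0.

Step 1: f(-3, -2) = 0, so P lies on C.
Step 2: partial derivatives
  f_x(x, y) = 6*x**2 - 4*x*y + 4*x - y**2 + 2*y, f_y(x, y) = -2*x**2 - 2*x*y + 2*x + 4*y.
  f_x(P) = 10, f_y(P) = -44 (gradient nonzero, so P is smooth).
Step 3: tangent line at P: 10·(x − -3) + -44·(y − -2) = 0.
Expanding: 10*x - 44*y - 58 = 0.


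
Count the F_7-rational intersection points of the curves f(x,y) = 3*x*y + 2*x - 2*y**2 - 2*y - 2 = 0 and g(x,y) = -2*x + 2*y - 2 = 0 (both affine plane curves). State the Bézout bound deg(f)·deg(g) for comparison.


Common zeros: {(3, 4), (5, 6)}; count = 2; Bézout bound = 2.

deg(f) = 2, deg(g) = 1, so Bézout bound = 2.
Scan x ∈ F_7. For each x, list the y ∈ F_7 with f(x, y) ≡ 0 and those with g(x, y) ≡ 0 (mod 7); the common zeros in that column are the intersection.
  x = 0: f ≡ 0 at y ∈ {2, 4}; g ≡ 0 at y ∈ {1}; common: ∅.
  x = 1: f ≡ 0 at y ∈ {0, 4}; g ≡ 0 at y ∈ {2}; common: ∅.
  x = 2: f ≡ 0 at y ∈ {4, 5}; g ≡ 0 at y ∈ {3}; common: ∅.
  x = 3: f ≡ 0 at y ∈ {3, 4}; g ≡ 0 at y ∈ {4}; common: {4}.
  x = 4: f ≡ 0 at y ∈ {1, 4}; g ≡ 0 at y ∈ {5}; common: ∅.
  x = 5: f ≡ 0 at y ∈ {4, 6}; g ≡ 0 at y ∈ {6}; common: {6}.
  x = 6: f ≡ 0 at y ∈ {4}; g ≡ 0 at y ∈ {0}; common: ∅.
Collecting: common zeros = {(3, 4), (5, 6)}, so the count is 2.
Comparison with the Bézout bound: 2 ≤ 2 = deg(f)·deg(g), as expected for curves with no common component (the bound is attained).


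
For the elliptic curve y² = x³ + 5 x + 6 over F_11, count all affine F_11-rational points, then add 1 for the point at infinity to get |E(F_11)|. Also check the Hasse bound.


Affine points = {(1, 1), (1, 10), (3, 2), (3, 9), (10, 0)}; affine count = 5; |E(F_11)| = 6.

Discriminant check: Δ ∝ 4a³ + 27b² = 4·5³ + 27·6² = 4·125 + 27·36 ≡ 9 (mod 11). Nonzero ⇒ E is nonsingular.
For each x ∈ F_11, compute rhs = x³ + 5·x + 6 mod 11, then count y ∈ F_11 with y² ≡ rhs.
  x = 0: rhs = 6, matching y values: none (0 points).
  x = 1: rhs = 1, matching y values: 1, 10 (2 points).
  x = 2: rhs = 2, matching y values: none (0 points).
  x = 3: rhs = 4, matching y values: 2, 9 (2 points).
  x = 4: rhs = 2, matching y values: none (0 points).
  x = 5: rhs = 2, matching y values: none (0 points).
  x = 6: rhs = 10, matching y values: none (0 points).
  x = 7: rhs = 10, matching y values: none (0 points).
  x = 8: rhs = 8, matching y values: none (0 points).
  x = 9: rhs = 10, matching y values: none (0 points).
  x = 10: rhs = 0, matching y values: 0 (1 points).
Total affine count: 5.
Full point count |E(F_11)| = 5 + 1 = 6.
Hasse bound: |6 − (11+1)| = |-6| = 6 ≤ 2√11 ≈ 6.6332 ✓.


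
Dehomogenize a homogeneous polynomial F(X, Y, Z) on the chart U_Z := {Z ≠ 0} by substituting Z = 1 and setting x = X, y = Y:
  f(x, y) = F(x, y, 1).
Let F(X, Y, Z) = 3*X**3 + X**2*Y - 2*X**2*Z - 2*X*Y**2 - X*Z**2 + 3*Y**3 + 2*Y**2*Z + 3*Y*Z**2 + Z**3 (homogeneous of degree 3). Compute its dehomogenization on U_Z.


f(x, y) = 3*x**3 + x**2*y - 2*x**2 - 2*x*y**2 - x + 3*y**3 + 2*y**2 + 3*y + 1

On U_Z we set Z = 1. Each monomial c·X^i·Y^j·Z^k in F becomes c·x^i·y^j·1^k = c·x^i·y^j.
Substituting Z = 1: F(X, Y, 1) = 3*x**3 + x**2*y - 2*x**2 - 2*x*y**2 - x + 3*y**3 + 2*y**2 + 3*y + 1.
Note: deg(f) ≤ deg(F) = 3; strict inequality happens when F is divisible by Z (lost terms).


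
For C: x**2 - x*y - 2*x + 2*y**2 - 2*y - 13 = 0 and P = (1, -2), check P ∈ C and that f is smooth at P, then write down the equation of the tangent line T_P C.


Tangent line at P: 2*x - 11*y - 24 = 0.

Step 1: f(1, -2) = 0, so P lies on C.
Step 2: partial derivatives
  f_x(x, y) = 2*x - y - 2, f_y(x, y) = -x + 4*y - 2.
  f_x(P) = 2, f_y(P) = -11 (gradient nonzero, so P is smooth).
Step 3: tangent line at P: 2·(x − 1) + -11·(y − -2) = 0.
Expanding: 2*x - 11*y - 24 = 0.


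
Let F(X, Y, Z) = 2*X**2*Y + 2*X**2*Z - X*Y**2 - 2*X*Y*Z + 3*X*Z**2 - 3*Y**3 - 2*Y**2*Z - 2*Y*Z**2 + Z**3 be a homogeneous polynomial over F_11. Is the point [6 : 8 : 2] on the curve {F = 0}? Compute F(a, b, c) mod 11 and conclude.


F(6,8,2) ≡ 7 (mod 11); P is NOT on the curve.

Evaluate F(6, 8, 2) term-by-term (mod 11).
  2*X**2*Y ↦ 2·36·8·1 = 576
  2*X**2*Z ↦ 2·36·1·2 = 144
  -X*Y**2 ↦ -1·6·64·1 = -384
  -2*X*Y*Z ↦ -2·6·8·2 = -192
  3*X*Z**2 ↦ 3·6·1·4 = 72
  -3*Y**3 ↦ -3·1·512·1 = -1536
  -2*Y**2*Z ↦ -2·1·64·2 = -256
  -2*Y*Z**2 ↦ -2·1·8·4 = -64
  Z**3 ↦ 1·1·1·8 = 8
Sum: F(6, 8, 2) = (576) + (144) + (-384) + (-192) + (72) + (-1536) + (-256) + (-64) + (8) = -1632.
Reducing mod 11: -1632 ≡ 7 (mod 11).
Since F(a, b, c) ≡ 7 ≠ 0 (mod 11), P does NOT lie on the curve.


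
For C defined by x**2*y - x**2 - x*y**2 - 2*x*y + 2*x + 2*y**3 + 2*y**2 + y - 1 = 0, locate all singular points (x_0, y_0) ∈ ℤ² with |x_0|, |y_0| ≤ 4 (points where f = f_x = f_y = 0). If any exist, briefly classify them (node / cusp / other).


Singular points: {(1, 0)}; classification: node.

Compute partial derivatives:
  f_x = 2*x*y - 2*x - y**2 - 2*y + 2.
  f_y = x**2 - 2*x*y - 2*x + 6*y**2 + 4*y + 1.
Scan x_0 ∈ {−4, ..., 4}. For each x_0, f_y(x_0, y) is a polynomial in y; find its integer roots y ∈ {−4, ..., 4}, then test f_x and f at those candidates.
  x = -4: f_y(-4, y) = 6*y**2 + 12*y + 25; no integer root y with |y| ≤ 4.
  x = -3: f_y(-3, y) = 6*y**2 + 10*y + 16; no integer root y with |y| ≤ 4.
  x = -2: f_y(-2, y) = 6*y**2 + 8*y + 9; no integer root y with |y| ≤ 4.
  x = -1: f_y(-1, y) = 6*y**2 + 6*y + 4; no integer root y with |y| ≤ 4.
  x = 0: f_y(0, y) = 6*y**2 + 4*y + 1; no integer root y with |y| ≤ 4.
  x = 1: f_y(1, y) = 6*y**2 + 2*y; vanishes at y ∈ {0}. (1, 0): f_x = 0, f = 0 — SINGULAR.
  x = 2: f_y(2, y) = 6*y**2 + 1; no integer root y with |y| ≤ 4.
  x = 3: f_y(3, y) = 6*y**2 - 2*y + 4; no integer root y with |y| ≤ 4.
  x = 4: f_y(4, y) = 6*y**2 - 4*y + 9; no integer root y with |y| ≤ 4.
Only singular point on the grid: (1, 0).
Classify: substitute x = 1 + u, y = 0 + v and expand: f = u**2*v - u**2 - u*v**2 + 2*v**3 + v**2.
No constant or linear terms (consistent with a singular point). Quadratic part: -u**2 + v**2. Cubic part: u**2*v - u*v**2 + 2*v**3.
The quadratic part v**2 - u**2 = (v − u)(v + u) splits into two distinct linear factors, so there are two distinct tangent lines y − 0 = ±(x − 1) — this is a node (ordinary double point).
Classification: node.


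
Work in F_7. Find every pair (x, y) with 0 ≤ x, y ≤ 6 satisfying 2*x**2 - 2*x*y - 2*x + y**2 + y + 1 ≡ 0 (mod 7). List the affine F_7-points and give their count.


Affine F_7-points: {(0, 2), (0, 4), (1, 3), (1, 5), (3, 2), (3, 3), (5, 4), (5, 5)}; count = 8.

For each of the 49 pairs (x, y) ∈ F_7², evaluate f(x, y) mod 7. Record the zeros.
  x = 0: [0↦1, 1↦3, 2↦0, 3↦6, 4↦0, 5↦3, 6↦1]  zeros at y ∈ {2, 4}
  x = 1: [0↦1, 1↦1, 2↦3, 3↦0, 4↦6, 5↦0, 6↦3]  zeros at y ∈ {3, 5}
  x = 2: [0↦5, 1↦3, 2↦3, 3↦5, 4↦2, 5↦1, 6↦2]  zeros at y ∈ ∅
  x = 3: [0↦6, 1↦2, 2↦0, 3↦0, 4↦2, 5↦6, 6↦5]  zeros at y ∈ {2, 3}
  x = 4: [0↦4, 1↦5, 2↦1, 3↦6, 4↦6, 5↦1, 6↦5]  zeros at y ∈ ∅
  x = 5: [0↦6, 1↦5, 2↦6, 3↦2, 4↦0, 5↦0, 6↦2]  zeros at y ∈ {4, 5}
  x = 6: [0↦5, 1↦2, 2↦1, 3↦2, 4↦5, 5↦3, 6↦3]  zeros at y ∈ ∅
Collecting zeros: affine points = {(0, 2), (0, 4), (1, 3), (1, 5), (3, 2), (3, 3), (5, 4), (5, 5)}.
Total count |C(F_7)_aff| = 8.


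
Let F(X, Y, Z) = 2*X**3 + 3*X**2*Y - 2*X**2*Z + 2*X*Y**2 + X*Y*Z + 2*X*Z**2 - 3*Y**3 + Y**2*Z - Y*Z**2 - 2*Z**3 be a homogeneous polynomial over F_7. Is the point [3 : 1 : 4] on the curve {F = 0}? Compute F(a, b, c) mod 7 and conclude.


F(3,1,4) ≡ 1 (mod 7); P is NOT on the curve.

Evaluate F(3, 1, 4) term-by-term (mod 7).
  2*X**3 ↦ 2·27·1·1 = 54
  3*X**2*Y ↦ 3·9·1·1 = 27
  -2*X**2*Z ↦ -2·9·1·4 = -72
  2*X*Y**2 ↦ 2·3·1·1 = 6
  X*Y*Z ↦ 1·3·1·4 = 12
  2*X*Z**2 ↦ 2·3·1·16 = 96
  -3*Y**3 ↦ -3·1·1·1 = -3
  Y**2*Z ↦ 1·1·1·4 = 4
  -Y*Z**2 ↦ -1·1·1·16 = -16
  -2*Z**3 ↦ -2·1·1·64 = -128
Sum: F(3, 1, 4) = (54) + (27) + (-72) + (6) + (12) + (96) + (-3) + (4) + (-16) + (-128) = -20.
Reducing mod 7: -20 ≡ 1 (mod 7).
Since F(a, b, c) ≡ 1 ≠ 0 (mod 7), P does NOT lie on the curve.


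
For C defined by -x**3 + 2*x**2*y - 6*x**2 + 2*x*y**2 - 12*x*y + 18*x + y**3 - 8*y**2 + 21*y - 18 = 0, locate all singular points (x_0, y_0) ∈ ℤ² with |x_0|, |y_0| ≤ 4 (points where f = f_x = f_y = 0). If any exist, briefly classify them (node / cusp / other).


Singular points: {(0, 3)}; classification: cusp.

Compute partial derivatives:
  f_x = -3*x**2 + 4*x*y - 12*x + 2*y**2 - 12*y + 18.
  f_y = 2*x**2 + 4*x*y - 12*x + 3*y**2 - 16*y + 21.
Scan x_0 ∈ {−4, ..., 4}. For each x_0, f_y(x_0, y) is a polynomial in y; find its integer roots y ∈ {−4, ..., 4}, then test f_x and f at those candidates.
  x = -4: f_y(-4, y) = 3*y**2 - 32*y + 101; no integer root y with |y| ≤ 4.
  x = -3: f_y(-3, y) = 3*y**2 - 28*y + 75; no integer root y with |y| ≤ 4.
  x = -2: f_y(-2, y) = 3*y**2 - 24*y + 53; no integer root y with |y| ≤ 4.
  x = -1: f_y(-1, y) = 3*y**2 - 20*y + 35; no integer root y with |y| ≤ 4.
  x = 0: f_y(0, y) = 3*y**2 - 16*y + 21; vanishes at y ∈ {3}. (0, 3): f_x = 0, f = 0 — SINGULAR.
  x = 1: f_y(1, y) = 3*y**2 - 12*y + 11; no integer root y with |y| ≤ 4.
  x = 2: f_y(2, y) = 3*y**2 - 8*y + 5; vanishes at y ∈ {1}. (2, 1): f_x = -20 ≠ 0.
  x = 3: f_y(3, y) = 3*y**2 - 4*y + 3; no integer root y with |y| ≤ 4.
  x = 4: f_y(4, y) = 3*y**2 + 5; no integer root y with |y| ≤ 4.
Only singular point on the grid: (0, 3).
Classify: substitute x = 0 + u, y = 3 + v and expand: f = -u**3 + 2*u**2*v + 2*u*v**2 + v**3 + v**2.
No constant or linear terms (consistent with a singular point). Quadratic part: v**2. Cubic part: -u**3 + 2*u**2*v + 2*u*v**2 + v**3.
The quadratic part v**2 is a perfect square, so there is a single (double) tangent line v = 0, i.e. y = 3. Restricting the cubic part to that line (v = 0) leaves -u**3 ≠ 0, so f is not divisible by v and the branch is v² ≈ u**3 to lowest order — this is a cusp.
Classification: cusp.


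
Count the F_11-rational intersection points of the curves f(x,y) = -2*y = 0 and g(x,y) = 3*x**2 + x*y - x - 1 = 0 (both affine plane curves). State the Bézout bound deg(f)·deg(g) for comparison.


Common zeros: ∅; count = 0; Bézout bound = 2.

deg(f) = 1, deg(g) = 2, so Bézout bound = 2.
Scan x ∈ F_11. For each x, list the y ∈ F_11 with f(x, y) ≡ 0 and those with g(x, y) ≡ 0 (mod 11); the common zeros in that column are the intersection.
  x = 0: f ≡ 0 at y ∈ {0}; g ≡ 0 at y ∈ ∅; common: ∅.
  x = 1: f ≡ 0 at y ∈ {0}; g ≡ 0 at y ∈ {10}; common: ∅.
  x = 2: f ≡ 0 at y ∈ {0}; g ≡ 0 at y ∈ {1}; common: ∅.
  x = 3: f ≡ 0 at y ∈ {0}; g ≡ 0 at y ∈ {7}; common: ∅.
  x = 4: f ≡ 0 at y ∈ {0}; g ≡ 0 at y ∈ {3}; common: ∅.
  x = 5: f ≡ 0 at y ∈ {0}; g ≡ 0 at y ∈ {6}; common: ∅.
  x = 6: f ≡ 0 at y ∈ {0}; g ≡ 0 at y ∈ {7}; common: ∅.
  x = 7: f ≡ 0 at y ∈ {0}; g ≡ 0 at y ∈ {10}; common: ∅.
  x = 8: f ≡ 0 at y ∈ {0}; g ≡ 0 at y ∈ {6}; common: ∅.
  x = 9: f ≡ 0 at y ∈ {0}; g ≡ 0 at y ∈ {1}; common: ∅.
  x = 10: f ≡ 0 at y ∈ {0}; g ≡ 0 at y ∈ {3}; common: ∅.
Collecting: common zeros = ∅, so the count is 0.
Comparison with the Bézout bound: 0 ≤ 2 = deg(f)·deg(g), as expected for curves with no common component (the affine F_11-count falls short of the bound because intersections may lie at infinity, over extension fields, or carry multiplicity).


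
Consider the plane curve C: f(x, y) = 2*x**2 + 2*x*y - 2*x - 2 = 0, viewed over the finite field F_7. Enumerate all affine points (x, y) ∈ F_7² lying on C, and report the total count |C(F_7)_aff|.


Affine F_7-points: {(1, 1), (2, 3), (3, 3), (4, 6), (5, 6), (6, 1)}; count = 6.

For each of the 49 pairs (x, y) ∈ F_7², evaluate f(x, y) mod 7. Record the zeros.
  x = 0: [0↦5, 1↦5, 2↦5, 3↦5, 4↦5, 5↦5, 6↦5]  zeros at y ∈ ∅
  x = 1: [0↦5, 1↦0, 2↦2, 3↦4, 4↦6, 5↦1, 6↦3]  zeros at y ∈ {1}
  x = 2: [0↦2, 1↦6, 2↦3, 3↦0, 4↦4, 5↦1, 6↦5]  zeros at y ∈ {3}
  x = 3: [0↦3, 1↦2, 2↦1, 3↦0, 4↦6, 5↦5, 6↦4]  zeros at y ∈ {3}
  x = 4: [0↦1, 1↦2, 2↦3, 3↦4, 4↦5, 5↦6, 6↦0]  zeros at y ∈ {6}
  x = 5: [0↦3, 1↦6, 2↦2, 3↦5, 4↦1, 5↦4, 6↦0]  zeros at y ∈ {6}
  x = 6: [0↦2, 1↦0, 2↦5, 3↦3, 4↦1, 5↦6, 6↦4]  zeros at y ∈ {1}
Collecting zeros: affine points = {(1, 1), (2, 3), (3, 3), (4, 6), (5, 6), (6, 1)}.
Total count |C(F_7)_aff| = 6.


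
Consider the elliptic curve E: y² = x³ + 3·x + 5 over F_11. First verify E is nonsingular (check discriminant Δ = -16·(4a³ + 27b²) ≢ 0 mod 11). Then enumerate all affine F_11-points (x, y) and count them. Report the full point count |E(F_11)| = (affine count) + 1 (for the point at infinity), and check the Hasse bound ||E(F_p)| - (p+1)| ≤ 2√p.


Affine points = {(0, 4), (0, 7), (1, 3), (1, 8), (4, 2), (4, 9), (10, 1), (10, 10)}; affine count = 8; |E(F_11)| = 9.

Discriminant check: Δ ∝ 4a³ + 27b² = 4·3³ + 27·5² = 4·27 + 27·25 ≡ 2 (mod 11). Nonzero ⇒ E is nonsingular.
For each x ∈ F_11, compute rhs = x³ + 3·x + 5 mod 11, then count y ∈ F_11 with y² ≡ rhs.
  x = 0: rhs = 5, matching y values: 4, 7 (2 points).
  x = 1: rhs = 9, matching y values: 3, 8 (2 points).
  x = 2: rhs = 8, matching y values: none (0 points).
  x = 3: rhs = 8, matching y values: none (0 points).
  x = 4: rhs = 4, matching y values: 2, 9 (2 points).
  x = 5: rhs = 2, matching y values: none (0 points).
  x = 6: rhs = 8, matching y values: none (0 points).
  x = 7: rhs = 6, matching y values: none (0 points).
  x = 8: rhs = 2, matching y values: none (0 points).
  x = 9: rhs = 2, matching y values: none (0 points).
  x = 10: rhs = 1, matching y values: 1, 10 (2 points).
Total affine count: 8.
Full point count |E(F_11)| = 8 + 1 = 9.
Hasse bound: |9 − (11+1)| = |-3| = 3 ≤ 2√11 ≈ 6.6332 ✓.


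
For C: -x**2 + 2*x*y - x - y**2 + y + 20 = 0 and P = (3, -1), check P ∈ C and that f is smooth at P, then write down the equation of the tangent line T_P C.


Tangent line at P: -9*x + 9*y + 36 = 0.

Step 1: f(3, -1) = 0, so P lies on C.
Step 2: partial derivatives
  f_x(x, y) = -2*x + 2*y - 1, f_y(x, y) = 2*x - 2*y + 1.
  f_x(P) = -9, f_y(P) = 9 (gradient nonzero, so P is smooth).
Step 3: tangent line at P: -9·(x − 3) + 9·(y − -1) = 0.
Expanding: -9*x + 9*y + 36 = 0.


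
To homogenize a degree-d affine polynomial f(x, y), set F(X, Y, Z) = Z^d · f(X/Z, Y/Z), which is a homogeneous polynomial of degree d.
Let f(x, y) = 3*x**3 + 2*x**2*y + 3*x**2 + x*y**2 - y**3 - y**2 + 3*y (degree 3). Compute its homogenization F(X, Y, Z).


F(X, Y, Z) = 3*X**3 + 2*X**2*Y + 3*X**2*Z + X*Y**2 - Y**3 - Y**2*Z + 3*Y*Z**2

deg(f) = 3.
Substitute x = X/Z, y = Y/Z into f, then multiply by Z^3.
  monomial 3·x^3·y^0 ↦ 3·X^3·Y^0·Z^0.
  monomial 2·x^2·y^1 ↦ 2·X^2·Y^1·Z^0.
  monomial 3·x^2·y^0 ↦ 3·X^2·Y^0·Z^1.
  monomial 1·x^1·y^2 ↦ 1·X^1·Y^2·Z^0.
  monomial -1·x^0·y^3 ↦ -1·X^0·Y^3·Z^0.
  monomial -1·x^0·y^2 ↦ -1·X^0·Y^2·Z^1.
  monomial 3·x^0·y^1 ↦ 3·X^0·Y^1·Z^2.
Collecting: F(X, Y, Z) = 3*X**3 + 2*X**2*Y + 3*X**2*Z + X*Y**2 - Y**3 - Y**2*Z + 3*Y*Z**2.


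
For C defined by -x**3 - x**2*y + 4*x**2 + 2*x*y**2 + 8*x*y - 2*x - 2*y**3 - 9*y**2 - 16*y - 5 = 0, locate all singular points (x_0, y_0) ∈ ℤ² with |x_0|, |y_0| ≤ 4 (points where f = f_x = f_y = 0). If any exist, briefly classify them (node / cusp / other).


Singular points: {(2, -1)}; classification: node.

Compute partial derivatives:
  f_x = -3*x**2 - 2*x*y + 8*x + 2*y**2 + 8*y - 2.
  f_y = -x**2 + 4*x*y + 8*x - 6*y**2 - 18*y - 16.
Scan x_0 ∈ {−4, ..., 4}. For each x_0, f_y(x_0, y) is a polynomial in y; find its integer roots y ∈ {−4, ..., 4}, then test f_x and f at those candidates.
  x = -4: f_y(-4, y) = -6*y**2 - 34*y - 64; no integer root y with |y| ≤ 4.
  x = -3: f_y(-3, y) = -6*y**2 - 30*y - 49; no integer root y with |y| ≤ 4.
  x = -2: f_y(-2, y) = -6*y**2 - 26*y - 36; no integer root y with |y| ≤ 4.
  x = -1: f_y(-1, y) = -6*y**2 - 22*y - 25; no integer root y with |y| ≤ 4.
  x = 0: f_y(0, y) = -6*y**2 - 18*y - 16; no integer root y with |y| ≤ 4.
  x = 1: f_y(1, y) = -6*y**2 - 14*y - 9; no integer root y with |y| ≤ 4.
  x = 2: f_y(2, y) = -6*y**2 - 10*y - 4; vanishes at y ∈ {-1}. (2, -1): f_x = 0, f = 0 — SINGULAR.
  x = 3: f_y(3, y) = -6*y**2 - 6*y - 1; no integer root y with |y| ≤ 4.
  x = 4: f_y(4, y) = -6*y**2 - 2*y; vanishes at y ∈ {0}. (4, 0): f_x = -18 ≠ 0.
Only singular point on the grid: (2, -1).
Classify: substitute x = 2 + u, y = -1 + v and expand: f = -u**3 - u**2*v - u**2 + 2*u*v**2 - 2*v**3 + v**2.
No constant or linear terms (consistent with a singular point). Quadratic part: -u**2 + v**2. Cubic part: -u**3 - u**2*v + 2*u*v**2 - 2*v**3.
The quadratic part v**2 - u**2 = (v − u)(v + u) splits into two distinct linear factors, so there are two distinct tangent lines y − -1 = ±(x − 2) — this is a node (ordinary double point).
Classification: node.


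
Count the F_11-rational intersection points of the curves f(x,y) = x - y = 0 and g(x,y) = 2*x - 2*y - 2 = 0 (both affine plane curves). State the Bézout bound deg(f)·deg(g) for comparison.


Common zeros: ∅; count = 0; Bézout bound = 1.

deg(f) = 1, deg(g) = 1, so Bézout bound = 1.
Scan x ∈ F_11. For each x, list the y ∈ F_11 with f(x, y) ≡ 0 and those with g(x, y) ≡ 0 (mod 11); the common zeros in that column are the intersection.
  x = 0: f ≡ 0 at y ∈ {0}; g ≡ 0 at y ∈ {10}; common: ∅.
  x = 1: f ≡ 0 at y ∈ {1}; g ≡ 0 at y ∈ {0}; common: ∅.
  x = 2: f ≡ 0 at y ∈ {2}; g ≡ 0 at y ∈ {1}; common: ∅.
  x = 3: f ≡ 0 at y ∈ {3}; g ≡ 0 at y ∈ {2}; common: ∅.
  x = 4: f ≡ 0 at y ∈ {4}; g ≡ 0 at y ∈ {3}; common: ∅.
  x = 5: f ≡ 0 at y ∈ {5}; g ≡ 0 at y ∈ {4}; common: ∅.
  x = 6: f ≡ 0 at y ∈ {6}; g ≡ 0 at y ∈ {5}; common: ∅.
  x = 7: f ≡ 0 at y ∈ {7}; g ≡ 0 at y ∈ {6}; common: ∅.
  x = 8: f ≡ 0 at y ∈ {8}; g ≡ 0 at y ∈ {7}; common: ∅.
  x = 9: f ≡ 0 at y ∈ {9}; g ≡ 0 at y ∈ {8}; common: ∅.
  x = 10: f ≡ 0 at y ∈ {10}; g ≡ 0 at y ∈ {9}; common: ∅.
Collecting: common zeros = ∅, so the count is 0.
Comparison with the Bézout bound: 0 ≤ 1 = deg(f)·deg(g), as expected for curves with no common component (the affine F_11-count falls short of the bound because intersections may lie at infinity, over extension fields, or carry multiplicity).


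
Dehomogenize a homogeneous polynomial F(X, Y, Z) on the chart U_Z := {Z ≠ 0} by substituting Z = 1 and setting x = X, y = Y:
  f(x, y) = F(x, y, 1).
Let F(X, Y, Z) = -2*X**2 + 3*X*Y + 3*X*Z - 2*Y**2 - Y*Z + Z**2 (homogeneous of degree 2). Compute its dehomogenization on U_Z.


f(x, y) = -2*x**2 + 3*x*y + 3*x - 2*y**2 - y + 1

On U_Z we set Z = 1. Each monomial c·X^i·Y^j·Z^k in F becomes c·x^i·y^j·1^k = c·x^i·y^j.
Substituting Z = 1: F(X, Y, 1) = -2*x**2 + 3*x*y + 3*x - 2*y**2 - y + 1.
Note: deg(f) ≤ deg(F) = 2; strict inequality happens when F is divisible by Z (lost terms).


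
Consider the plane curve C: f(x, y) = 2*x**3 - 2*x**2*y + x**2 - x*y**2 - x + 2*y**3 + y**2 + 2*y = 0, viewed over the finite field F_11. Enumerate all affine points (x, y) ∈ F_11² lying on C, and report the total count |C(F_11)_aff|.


Affine F_11-points: {(0, 0), (1, 10), (3, 1), (4, 3), (4, 5), (4, 10), (5, 1), (6, 0), (7, 2), (7, 3), (7, 9), (8, 3), (9, 1), (9, 7), (10, 0), (10, 10)}; count = 16.

For each of the 121 pairs (x, y) ∈ F_11², evaluate f(x, y) mod 11. Record the zeros.
  x = 0: [0↦0, 1↦5, 2↦2, 3↦3, 4↦9, 5↦10, 6↦7, 7↦1, 8↦4, 9↦6, 10↦8]  zeros at y ∈ {0}
  x = 1: [0↦2, 1↦4, 2↦7, 3↦1, 4↦9, 5↦10, 6↦5, 7↦6, 8↦3, 9↦8, 10↦0]  zeros at y ∈ {10}
  x = 2: [0↦7, 1↦2, 2↦7, 3↦1, 4↦7, 5↦4, 6↦4, 7↦8, 8↦6, 9↦10, 10↦10]  zeros at y ∈ ∅
  x = 3: [0↦5, 1↦0, 2↦3, 3↦4, 4↦4, 5↦4, 6↦5, 7↦8, 8↦3, 9↦2, 10↦6]  zeros at y ∈ {1}
  x = 4: [0↦8, 1↦10, 2↦7, 3↦0, 4↦1, 5↦0, 6↦9, 7↦7, 8↦6, 9↦7, 10↦0]  zeros at y ∈ {3, 5, 10}
  x = 5: [0↦6, 1↦0, 2↦9, 3↦1, 4↦10, 5↦4, 6↦6, 7↦6, 8↦5, 9↦4, 10↦4]  zeros at y ∈ {1}
  x = 6: [0↦0, 1↦4, 2↦10, 3↦8, 4↦10, 5↦6, 6↦8, 7↦6, 8↦1, 9↦5, 10↦8]  zeros at y ∈ {0}
  x = 7: [0↦2, 1↦1, 2↦0, 3↦0, 4↦2, 5↦7, 6↦5, 7↦8, 8↦6, 9↦0, 10↦2]  zeros at y ∈ {2, 3, 9}
  x = 8: [0↦2, 1↦3, 2↦2, 3↦0, 4↦9, 5↦8, 6↦9, 7↦2, 8↦10, 9↦1, 10↦9]  zeros at y ∈ {3}
  x = 9: [0↦1, 1↦0, 2↦6, 3↦9, 4↦10, 5↦10, 6↦10, 7↦0, 8↦3, 9↦9, 10↦8]  zeros at y ∈ {1, 7}
  x = 10: [0↦0, 1↦4, 2↦2, 3↦6, 4↦6, 5↦3, 6↦9, 7↦3, 8↦8, 9↦3, 10↦0]  zeros at y ∈ {0, 10}
Collecting zeros: affine points = {(0, 0), (1, 10), (3, 1), (4, 3), (4, 5), (4, 10), (5, 1), (6, 0), (7, 2), (7, 3), (7, 9), (8, 3), (9, 1), (9, 7), (10, 0), (10, 10)}.
Total count |C(F_11)_aff| = 16.


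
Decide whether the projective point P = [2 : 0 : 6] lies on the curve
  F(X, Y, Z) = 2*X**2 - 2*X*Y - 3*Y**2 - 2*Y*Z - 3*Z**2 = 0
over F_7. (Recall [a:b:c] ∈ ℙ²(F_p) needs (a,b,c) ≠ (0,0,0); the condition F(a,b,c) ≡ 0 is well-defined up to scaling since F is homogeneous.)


F(2,0,6) ≡ 5 (mod 7); P is NOT on the curve.

Evaluate F(2, 0, 6) term-by-term (mod 7).
  2*X**2 ↦ 2·4·1·1 = 8
  -2*X*Y ↦ -2·2·0·1 = 0
  -3*Y**2 ↦ -3·1·0·1 = 0
  -2*Y*Z ↦ -2·1·0·6 = 0
  -3*Z**2 ↦ -3·1·1·36 = -108
Sum: F(2, 0, 6) = (8) + (0) + (0) + (0) + (-108) = -100.
Reducing mod 7: -100 ≡ 5 (mod 7).
Since F(a, b, c) ≡ 5 ≠ 0 (mod 7), P does NOT lie on the curve.


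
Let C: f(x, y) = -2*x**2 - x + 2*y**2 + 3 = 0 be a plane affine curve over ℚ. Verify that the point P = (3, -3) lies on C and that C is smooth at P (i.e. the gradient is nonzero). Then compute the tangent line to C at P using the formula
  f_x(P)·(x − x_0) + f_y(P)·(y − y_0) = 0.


Tangent line at P: -13*x - 12*y + 3 = 0.

Step 1: f(3, -3) = 0, so P lies on C.
Step 2: partial derivatives
  f_x(x, y) = -4*x - 1, f_y(x, y) = 4*y.
  f_x(P) = -13, f_y(P) = -12 (gradient nonzero, so P is smooth).
Step 3: tangent line at P: -13·(x − 3) + -12·(y − -3) = 0.
Expanding: -13*x - 12*y + 3 = 0.


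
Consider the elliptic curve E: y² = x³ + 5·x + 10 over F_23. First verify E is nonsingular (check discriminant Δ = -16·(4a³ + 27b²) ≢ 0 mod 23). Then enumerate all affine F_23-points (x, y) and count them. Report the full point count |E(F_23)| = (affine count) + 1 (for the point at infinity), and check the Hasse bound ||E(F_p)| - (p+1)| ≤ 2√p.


Affine points = {(1, 4), (1, 19), (3, 11), (3, 12), (4, 5), (4, 18), (6, 7), (6, 16), (9, 5), (9, 18), (10, 5), (10, 18), (11, 4), (11, 19), (12, 2), (12, 21), (13, 8), (13, 15), (14, 8), (14, 15), (16, 0), (19, 8), (19, 15), (22, 2), (22, 21)}; affine count = 25; |E(F_23)| = 26.

Discriminant check: Δ ∝ 4a³ + 27b² = 4·5³ + 27·10² = 4·125 + 27·100 ≡ 3 (mod 23). Nonzero ⇒ E is nonsingular.
For each x ∈ F_23, compute rhs = x³ + 5·x + 10 mod 23, then count y ∈ F_23 with y² ≡ rhs.
  x = 0: rhs = 10, matching y values: none (0 points).
  x = 1: rhs = 16, matching y values: 4, 19 (2 points).
  x = 2: rhs = 5, matching y values: none (0 points).
  x = 3: rhs = 6, matching y values: 11, 12 (2 points).
  x = 4: rhs = 2, matching y values: 5, 18 (2 points).
  x = 5: rhs = 22, matching y values: none (0 points).
  x = 6: rhs = 3, matching y values: 7, 16 (2 points).
  x = 7: rhs = 20, matching y values: none (0 points).
  x = 8: rhs = 10, matching y values: none (0 points).
  x = 9: rhs = 2, matching y values: 5, 18 (2 points).
  x = 10: rhs = 2, matching y values: 5, 18 (2 points).
  x = 11: rhs = 16, matching y values: 4, 19 (2 points).
  x = 12: rhs = 4, matching y values: 2, 21 (2 points).
  x = 13: rhs = 18, matching y values: 8, 15 (2 points).
  x = 14: rhs = 18, matching y values: 8, 15 (2 points).
  x = 15: rhs = 10, matching y values: none (0 points).
  x = 16: rhs = 0, matching y values: 0 (1 points).
  x = 17: rhs = 17, matching y values: none (0 points).
  x = 18: rhs = 21, matching y values: none (0 points).
  x = 19: rhs = 18, matching y values: 8, 15 (2 points).
  x = 20: rhs = 14, matching y values: none (0 points).
  x = 21: rhs = 15, matching y values: none (0 points).
  x = 22: rhs = 4, matching y values: 2, 21 (2 points).
Total affine count: 25.
Full point count |E(F_23)| = 25 + 1 = 26.
Hasse bound: |26 − (23+1)| = |2| = 2 ≤ 2√23 ≈ 9.5917 ✓.


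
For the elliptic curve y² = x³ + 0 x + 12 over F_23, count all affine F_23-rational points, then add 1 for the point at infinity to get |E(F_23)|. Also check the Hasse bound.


Affine points = {(0, 9), (0, 14), (1, 6), (1, 17), (3, 4), (3, 19), (8, 8), (8, 15), (10, 0), (11, 3), (11, 20), (13, 1), (13, 22), (15, 11), (15, 12), (17, 7), (17, 16), (18, 5), (18, 18), (20, 10), (20, 13), (21, 2), (21, 21)}; affine count = 23; |E(F_23)| = 24.

Discriminant check: Δ ∝ 4a³ + 27b² = 4·0³ + 27·12² = 4·0 + 27·144 ≡ 1 (mod 23). Nonzero ⇒ E is nonsingular.
For each x ∈ F_23, compute rhs = x³ + 0·x + 12 mod 23, then count y ∈ F_23 with y² ≡ rhs.
  x = 0: rhs = 12, matching y values: 9, 14 (2 points).
  x = 1: rhs = 13, matching y values: 6, 17 (2 points).
  x = 2: rhs = 20, matching y values: none (0 points).
  x = 3: rhs = 16, matching y values: 4, 19 (2 points).
  x = 4: rhs = 7, matching y values: none (0 points).
  x = 5: rhs = 22, matching y values: none (0 points).
  x = 6: rhs = 21, matching y values: none (0 points).
  x = 7: rhs = 10, matching y values: none (0 points).
  x = 8: rhs = 18, matching y values: 8, 15 (2 points).
  x = 9: rhs = 5, matching y values: none (0 points).
  x = 10: rhs = 0, matching y values: 0 (1 points).
  x = 11: rhs = 9, matching y values: 3, 20 (2 points).
  x = 12: rhs = 15, matching y values: none (0 points).
  x = 13: rhs = 1, matching y values: 1, 22 (2 points).
  x = 14: rhs = 19, matching y values: none (0 points).
  x = 15: rhs = 6, matching y values: 11, 12 (2 points).
  x = 16: rhs = 14, matching y values: none (0 points).
  x = 17: rhs = 3, matching y values: 7, 16 (2 points).
  x = 18: rhs = 2, matching y values: 5, 18 (2 points).
  x = 19: rhs = 17, matching y values: none (0 points).
  x = 20: rhs = 8, matching y values: 10, 13 (2 points).
  x = 21: rhs = 4, matching y values: 2, 21 (2 points).
  x = 22: rhs = 11, matching y values: none (0 points).
Total affine count: 23.
Full point count |E(F_23)| = 23 + 1 = 24.
Hasse bound: |24 − (23+1)| = |0| = 0 ≤ 2√23 ≈ 9.5917 ✓.


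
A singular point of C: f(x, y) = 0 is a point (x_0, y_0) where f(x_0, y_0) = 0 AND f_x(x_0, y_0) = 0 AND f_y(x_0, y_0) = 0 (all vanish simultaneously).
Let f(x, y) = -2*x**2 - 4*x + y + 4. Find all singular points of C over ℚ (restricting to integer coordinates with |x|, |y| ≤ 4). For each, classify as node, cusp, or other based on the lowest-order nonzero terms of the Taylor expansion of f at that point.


No singular points in the scanned grid; C is smooth there.

Compute partial derivatives:
  f_x = -4*x - 4.
  f_y = 1.
f_y = 1 is a nonzero constant, so f_y never vanishes: no point (x, y) can satisfy f = f_x = f_y = 0. In particular no (x, y) ∈ {−4, ..., 4}² is singular; the curve is smooth.


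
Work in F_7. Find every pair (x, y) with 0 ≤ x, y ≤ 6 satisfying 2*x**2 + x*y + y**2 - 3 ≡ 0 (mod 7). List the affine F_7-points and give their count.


Affine F_7-points: ∅; count = 0.

For each of the 49 pairs (x, y) ∈ F_7², evaluate f(x, y) mod 7. Record the zeros.
  x = 0: [0↦4, 1↦5, 2↦1, 3↦6, 4↦6, 5↦1, 6↦5]  zeros at y ∈ ∅
  x = 1: [0↦6, 1↦1, 2↦5, 3↦4, 4↦5, 5↦1, 6↦6]  zeros at y ∈ ∅
  x = 2: [0↦5, 1↦1, 2↦6, 3↦6, 4↦1, 5↦5, 6↦4]  zeros at y ∈ ∅
  x = 3: [0↦1, 1↦5, 2↦4, 3↦5, 4↦1, 5↦6, 6↦6]  zeros at y ∈ ∅
  x = 4: [0↦1, 1↦6, 2↦6, 3↦1, 4↦5, 5↦4, 6↦5]  zeros at y ∈ ∅
  x = 5: [0↦5, 1↦4, 2↦5, 3↦1, 4↦6, 5↦6, 6↦1]  zeros at y ∈ ∅
  x = 6: [0↦6, 1↦6, 2↦1, 3↦5, 4↦4, 5↦5, 6↦1]  zeros at y ∈ ∅
Collecting zeros: affine points = ∅.
Total count |C(F_7)_aff| = 0.


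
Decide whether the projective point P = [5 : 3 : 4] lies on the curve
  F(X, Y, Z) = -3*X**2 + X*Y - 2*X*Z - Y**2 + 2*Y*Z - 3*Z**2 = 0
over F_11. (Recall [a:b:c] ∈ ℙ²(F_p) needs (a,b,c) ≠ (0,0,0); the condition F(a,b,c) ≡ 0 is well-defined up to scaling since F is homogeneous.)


F(5,3,4) ≡ 10 (mod 11); P is NOT on the curve.

Evaluate F(5, 3, 4) term-by-term (mod 11).
  -3*X**2 ↦ -3·25·1·1 = -75
  X*Y ↦ 1·5·3·1 = 15
  -2*X*Z ↦ -2·5·1·4 = -40
  -Y**2 ↦ -1·1·9·1 = -9
  2*Y*Z ↦ 2·1·3·4 = 24
  -3*Z**2 ↦ -3·1·1·16 = -48
Sum: F(5, 3, 4) = (-75) + (15) + (-40) + (-9) + (24) + (-48) = -133.
Reducing mod 11: -133 ≡ 10 (mod 11).
Since F(a, b, c) ≡ 10 ≠ 0 (mod 11), P does NOT lie on the curve.


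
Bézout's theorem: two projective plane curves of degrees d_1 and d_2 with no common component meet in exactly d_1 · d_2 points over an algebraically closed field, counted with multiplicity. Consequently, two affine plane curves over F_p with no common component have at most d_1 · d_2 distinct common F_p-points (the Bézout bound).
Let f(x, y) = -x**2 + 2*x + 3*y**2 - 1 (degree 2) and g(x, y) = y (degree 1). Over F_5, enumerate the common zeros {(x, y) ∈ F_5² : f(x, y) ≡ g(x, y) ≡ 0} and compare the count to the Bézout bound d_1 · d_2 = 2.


Common zeros: {(1, 0)}; count = 1; Bézout bound = 2.

deg(f) = 2, deg(g) = 1, so Bézout bound = 2.
Scan x ∈ F_5. For each x, list the y ∈ F_5 with f(x, y) ≡ 0 and those with g(x, y) ≡ 0 (mod 5); the common zeros in that column are the intersection.
  x = 0: f ≡ 0 at y ∈ ∅; g ≡ 0 at y ∈ {0}; common: ∅.
  x = 1: f ≡ 0 at y ∈ {0}; g ≡ 0 at y ∈ {0}; common: {0}.
  x = 2: f ≡ 0 at y ∈ ∅; g ≡ 0 at y ∈ {0}; common: ∅.
  x = 3: f ≡ 0 at y ∈ ∅; g ≡ 0 at y ∈ {0}; common: ∅.
  x = 4: f ≡ 0 at y ∈ ∅; g ≡ 0 at y ∈ {0}; common: ∅.
Collecting: common zeros = {(1, 0)}, so the count is 1.
Comparison with the Bézout bound: 1 ≤ 2 = deg(f)·deg(g), as expected for curves with no common component (the affine F_5-count falls short of the bound because intersections may lie at infinity, over extension fields, or carry multiplicity).


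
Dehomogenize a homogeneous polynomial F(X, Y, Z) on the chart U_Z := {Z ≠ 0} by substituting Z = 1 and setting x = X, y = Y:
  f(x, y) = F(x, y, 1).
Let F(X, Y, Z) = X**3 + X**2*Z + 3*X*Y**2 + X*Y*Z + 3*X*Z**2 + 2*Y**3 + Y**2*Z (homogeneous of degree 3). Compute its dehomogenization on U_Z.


f(x, y) = x**3 + x**2 + 3*x*y**2 + x*y + 3*x + 2*y**3 + y**2

On U_Z we set Z = 1. Each monomial c·X^i·Y^j·Z^k in F becomes c·x^i·y^j·1^k = c·x^i·y^j.
Substituting Z = 1: F(X, Y, 1) = x**3 + x**2 + 3*x*y**2 + x*y + 3*x + 2*y**3 + y**2.
Note: deg(f) ≤ deg(F) = 3; strict inequality happens when F is divisible by Z (lost terms).


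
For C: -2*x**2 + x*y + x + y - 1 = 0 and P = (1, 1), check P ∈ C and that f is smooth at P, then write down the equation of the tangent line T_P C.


Tangent line at P: -2*x + 2*y = 0.

Step 1: f(1, 1) = 0, so P lies on C.
Step 2: partial derivatives
  f_x(x, y) = -4*x + y + 1, f_y(x, y) = x + 1.
  f_x(P) = -2, f_y(P) = 2 (gradient nonzero, so P is smooth).
Step 3: tangent line at P: -2·(x − 1) + 2·(y − 1) = 0.
Expanding: -2*x + 2*y = 0.


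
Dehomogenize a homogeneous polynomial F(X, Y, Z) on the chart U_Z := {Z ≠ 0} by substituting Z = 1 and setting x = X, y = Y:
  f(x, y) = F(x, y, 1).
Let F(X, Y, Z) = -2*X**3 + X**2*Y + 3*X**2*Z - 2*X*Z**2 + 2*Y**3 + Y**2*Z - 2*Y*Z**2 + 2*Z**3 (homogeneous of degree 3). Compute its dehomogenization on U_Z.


f(x, y) = -2*x**3 + x**2*y + 3*x**2 - 2*x + 2*y**3 + y**2 - 2*y + 2

On U_Z we set Z = 1. Each monomial c·X^i·Y^j·Z^k in F becomes c·x^i·y^j·1^k = c·x^i·y^j.
Substituting Z = 1: F(X, Y, 1) = -2*x**3 + x**2*y + 3*x**2 - 2*x + 2*y**3 + y**2 - 2*y + 2.
Note: deg(f) ≤ deg(F) = 3; strict inequality happens when F is divisible by Z (lost terms).


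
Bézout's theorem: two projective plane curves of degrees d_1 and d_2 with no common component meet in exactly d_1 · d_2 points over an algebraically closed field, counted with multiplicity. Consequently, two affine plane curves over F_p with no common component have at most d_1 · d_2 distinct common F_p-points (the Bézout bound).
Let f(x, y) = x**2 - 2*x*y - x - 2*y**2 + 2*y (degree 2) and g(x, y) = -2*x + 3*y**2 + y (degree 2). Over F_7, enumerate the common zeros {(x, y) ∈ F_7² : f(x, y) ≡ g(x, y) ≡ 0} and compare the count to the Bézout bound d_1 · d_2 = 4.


Common zeros: {(0, 0), (5, 5)}; count = 2; Bézout bound = 4.

deg(f) = 2, deg(g) = 2, so Bézout bound = 4.
Scan x ∈ F_7. For each x, list the y ∈ F_7 with f(x, y) ≡ 0 and those with g(x, y) ≡ 0 (mod 7); the common zeros in that column are the intersection.
  x = 0: f ≡ 0 at y ∈ {0, 1}; g ≡ 0 at y ∈ {0, 2}; common: {0}.
  x = 1: f ≡ 0 at y ∈ {0}; g ≡ 0 at y ∈ {3, 6}; common: ∅.
  x = 2: f ≡ 0 at y ∈ ∅; g ≡ 0 at y ∈ {1}; common: ∅.
  x = 3: f ≡ 0 at y ∈ {1, 4}; g ≡ 0 at y ∈ ∅; common: ∅.
  x = 4: f ≡ 0 at y ∈ ∅; g ≡ 0 at y ∈ ∅; common: ∅.
  x = 5: f ≡ 0 at y ∈ {5}; g ≡ 0 at y ∈ {4, 5}; common: {5}.
  x = 6: f ≡ 0 at y ∈ {4, 5}; g ≡ 0 at y ∈ ∅; common: ∅.
Collecting: common zeros = {(0, 0), (5, 5)}, so the count is 2.
Comparison with the Bézout bound: 2 ≤ 4 = deg(f)·deg(g), as expected for curves with no common component (the affine F_7-count falls short of the bound because intersections may lie at infinity, over extension fields, or carry multiplicity).


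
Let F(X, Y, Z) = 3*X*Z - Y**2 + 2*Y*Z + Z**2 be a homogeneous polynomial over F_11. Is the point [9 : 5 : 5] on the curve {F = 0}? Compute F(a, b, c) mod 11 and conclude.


F(9,5,5) ≡ 9 (mod 11); P is NOT on the curve.

Evaluate F(9, 5, 5) term-by-term (mod 11).
  3*X*Z ↦ 3·9·1·5 = 135
  -Y**2 ↦ -1·1·25·1 = -25
  2*Y*Z ↦ 2·1·5·5 = 50
  Z**2 ↦ 1·1·1·25 = 25
Sum: F(9, 5, 5) = (135) + (-25) + (50) + (25) = 185.
Reducing mod 11: 185 ≡ 9 (mod 11).
Since F(a, b, c) ≡ 9 ≠ 0 (mod 11), P does NOT lie on the curve.


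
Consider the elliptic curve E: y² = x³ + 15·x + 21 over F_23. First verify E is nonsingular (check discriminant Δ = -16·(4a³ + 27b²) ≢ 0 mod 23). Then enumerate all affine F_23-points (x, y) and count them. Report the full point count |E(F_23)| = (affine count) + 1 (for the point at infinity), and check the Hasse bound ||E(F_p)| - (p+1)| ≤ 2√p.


Affine points = {(2, 6), (2, 17), (3, 1), (3, 22), (7, 3), (7, 20), (8, 3), (8, 20), (14, 10), (14, 13), (19, 9), (19, 14), (20, 8), (20, 15), (21, 11), (21, 12)}; affine count = 16; |E(F_23)| = 17.

Discriminant check: Δ ∝ 4a³ + 27b² = 4·15³ + 27·21² = 4·3375 + 27·441 ≡ 15 (mod 23). Nonzero ⇒ E is nonsingular.
For each x ∈ F_23, compute rhs = x³ + 15·x + 21 mod 23, then count y ∈ F_23 with y² ≡ rhs.
  x = 0: rhs = 21, matching y values: none (0 points).
  x = 1: rhs = 14, matching y values: none (0 points).
  x = 2: rhs = 13, matching y values: 6, 17 (2 points).
  x = 3: rhs = 1, matching y values: 1, 22 (2 points).
  x = 4: rhs = 7, matching y values: none (0 points).
  x = 5: rhs = 14, matching y values: none (0 points).
  x = 6: rhs = 5, matching y values: none (0 points).
  x = 7: rhs = 9, matching y values: 3, 20 (2 points).
  x = 8: rhs = 9, matching y values: 3, 20 (2 points).
  x = 9: rhs = 11, matching y values: none (0 points).
  x = 10: rhs = 21, matching y values: none (0 points).
  x = 11: rhs = 22, matching y values: none (0 points).
  x = 12: rhs = 20, matching y values: none (0 points).
  x = 13: rhs = 21, matching y values: none (0 points).
  x = 14: rhs = 8, matching y values: 10, 13 (2 points).
  x = 15: rhs = 10, matching y values: none (0 points).
  x = 16: rhs = 10, matching y values: none (0 points).
  x = 17: rhs = 14, matching y values: none (0 points).
  x = 18: rhs = 5, matching y values: none (0 points).
  x = 19: rhs = 12, matching y values: 9, 14 (2 points).
  x = 20: rhs = 18, matching y values: 8, 15 (2 points).
  x = 21: rhs = 6, matching y values: 11, 12 (2 points).
  x = 22: rhs = 5, matching y values: none (0 points).
Total affine count: 16.
Full point count |E(F_23)| = 16 + 1 = 17.
Hasse bound: |17 − (23+1)| = |-7| = 7 ≤ 2√23 ≈ 9.5917 ✓.


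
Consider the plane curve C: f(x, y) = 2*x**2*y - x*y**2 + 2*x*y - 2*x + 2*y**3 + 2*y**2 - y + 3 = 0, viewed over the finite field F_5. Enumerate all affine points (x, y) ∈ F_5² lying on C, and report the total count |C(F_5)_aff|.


Affine F_5-points: {(0, 2), (3, 2), (4, 0)}; count = 3.

For each of the 25 pairs (x, y) ∈ F_5², evaluate f(x, y) mod 5. Record the zeros.
  x = 0: [0↦3, 1↦1, 2↦0, 3↦2, 4↦4]  zeros at y ∈ {2}
  x = 1: [0↦1, 1↦2, 2↦2, 3↦3, 4↦2]  zeros at y ∈ ∅
  x = 2: [0↦4, 1↦2, 2↦2, 3↦1, 4↦1]  zeros at y ∈ ∅
  x = 3: [0↦2, 1↦1, 2↦0, 3↦1, 4↦1]  zeros at y ∈ {2}
  x = 4: [0↦0, 1↦4, 2↦1, 3↦3, 4↦2]  zeros at y ∈ {0}
Collecting zeros: affine points = {(0, 2), (3, 2), (4, 0)}.
Total count |C(F_5)_aff| = 3.


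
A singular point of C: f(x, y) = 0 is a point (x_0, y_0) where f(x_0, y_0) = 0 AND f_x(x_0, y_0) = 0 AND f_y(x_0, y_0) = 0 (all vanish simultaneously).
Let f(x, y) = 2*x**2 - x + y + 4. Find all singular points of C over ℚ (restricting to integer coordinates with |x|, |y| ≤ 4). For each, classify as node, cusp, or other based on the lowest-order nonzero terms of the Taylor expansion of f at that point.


No singular points in the scanned grid; C is smooth there.

Compute partial derivatives:
  f_x = 4*x - 1.
  f_y = 1.
f_y = 1 is a nonzero constant, so f_y never vanishes: no point (x, y) can satisfy f = f_x = f_y = 0. In particular no (x, y) ∈ {−4, ..., 4}² is singular; the curve is smooth.


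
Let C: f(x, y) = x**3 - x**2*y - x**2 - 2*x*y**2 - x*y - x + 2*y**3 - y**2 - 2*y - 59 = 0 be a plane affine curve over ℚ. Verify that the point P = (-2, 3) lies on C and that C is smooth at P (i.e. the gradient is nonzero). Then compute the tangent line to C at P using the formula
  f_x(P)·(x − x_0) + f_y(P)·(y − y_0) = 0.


Tangent line at P: 6*x + 68*y - 192 = 0.

Step 1: f(-2, 3) = 0, so P lies on C.
Step 2: partial derivatives
  f_x(x, y) = 3*x**2 - 2*x*y - 2*x - 2*y**2 - y - 1, f_y(x, y) = -x**2 - 4*x*y - x + 6*y**2 - 2*y - 2.
  f_x(P) = 6, f_y(P) = 68 (gradient nonzero, so P is smooth).
Step 3: tangent line at P: 6·(x − -2) + 68·(y − 3) = 0.
Expanding: 6*x + 68*y - 192 = 0.


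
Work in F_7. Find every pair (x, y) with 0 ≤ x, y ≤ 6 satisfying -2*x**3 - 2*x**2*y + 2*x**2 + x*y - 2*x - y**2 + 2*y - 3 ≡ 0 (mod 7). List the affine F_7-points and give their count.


Affine F_7-points: {(1, 2), (1, 6)}; count = 2.

For each of the 49 pairs (x, y) ∈ F_7², evaluate f(x, y) mod 7. Record the zeros.
  x = 0: [0↦4, 1↦5, 2↦4, 3↦1, 4↦3, 5↦3, 6↦1]  zeros at y ∈ ∅
  x = 1: [0↦2, 1↦2, 2↦0, 3↦3, 4↦4, 5↦3, 6↦0]  zeros at y ∈ {2, 6}
  x = 2: [0↦6, 1↦1, 2↦1, 3↦6, 4↦2, 5↦3, 6↦2]  zeros at y ∈ ∅
  x = 3: [0↦4, 1↦4, 2↦2, 3↦5, 4↦6, 5↦5, 6↦2]  zeros at y ∈ ∅
  x = 4: [0↦5, 1↦6, 2↦5, 3↦2, 4↦4, 5↦4, 6↦2]  zeros at y ∈ ∅
  x = 5: [0↦4, 1↦2, 2↦5, 3↦6, 4↦5, 5↦2, 6↦4]  zeros at y ∈ ∅
  x = 6: [0↦3, 1↦1, 2↦4, 3↦5, 4↦4, 5↦1, 6↦3]  zeros at y ∈ ∅
Collecting zeros: affine points = {(1, 2), (1, 6)}.
Total count |C(F_7)_aff| = 2.
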